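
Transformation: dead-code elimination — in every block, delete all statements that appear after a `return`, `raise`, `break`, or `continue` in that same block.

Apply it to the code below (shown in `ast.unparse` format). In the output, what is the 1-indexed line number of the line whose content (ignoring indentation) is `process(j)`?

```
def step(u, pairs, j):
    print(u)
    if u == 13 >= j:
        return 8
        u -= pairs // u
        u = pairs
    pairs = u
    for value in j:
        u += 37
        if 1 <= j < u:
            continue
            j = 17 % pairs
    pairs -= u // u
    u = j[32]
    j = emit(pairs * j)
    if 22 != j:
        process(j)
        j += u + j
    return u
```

14

Transformed code:
def step(u, pairs, j):
    print(u)
    if u == 13 >= j:
        return 8
    pairs = u
    for value in j:
        u += 37
        if 1 <= j < u:
            continue
    pairs -= u // u
    u = j[32]
    j = emit(pairs * j)
    if 22 != j:
        process(j)
        j += u + j
    return u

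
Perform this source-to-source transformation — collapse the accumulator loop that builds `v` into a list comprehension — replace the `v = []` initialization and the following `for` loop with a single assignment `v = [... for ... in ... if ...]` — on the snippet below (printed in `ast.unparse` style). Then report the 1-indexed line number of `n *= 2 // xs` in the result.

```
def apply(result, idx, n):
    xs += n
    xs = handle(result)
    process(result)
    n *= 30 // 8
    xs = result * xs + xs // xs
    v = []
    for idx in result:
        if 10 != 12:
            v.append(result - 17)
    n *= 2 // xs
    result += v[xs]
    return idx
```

Transformed code:
def apply(result, idx, n):
    xs += n
    xs = handle(result)
    process(result)
    n *= 30 // 8
    xs = result * xs + xs // xs
    v = [result - 17 for idx in result if 10 != 12]
    n *= 2 // xs
    result += v[xs]
    return idx

8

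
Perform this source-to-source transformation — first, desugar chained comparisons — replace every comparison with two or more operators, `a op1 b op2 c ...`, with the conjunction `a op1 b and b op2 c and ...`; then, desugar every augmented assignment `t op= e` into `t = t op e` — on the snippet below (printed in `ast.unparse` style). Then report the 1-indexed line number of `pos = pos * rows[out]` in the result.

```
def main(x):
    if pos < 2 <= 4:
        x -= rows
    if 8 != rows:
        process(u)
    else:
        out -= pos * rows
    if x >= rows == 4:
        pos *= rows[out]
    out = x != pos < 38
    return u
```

Transformed code:
def main(x):
    if pos < 2 and 2 <= 4:
        x = x - rows
    if 8 != rows:
        process(u)
    else:
        out = out - pos * rows
    if x >= rows and rows == 4:
        pos = pos * rows[out]
    out = x != pos and pos < 38
    return u

9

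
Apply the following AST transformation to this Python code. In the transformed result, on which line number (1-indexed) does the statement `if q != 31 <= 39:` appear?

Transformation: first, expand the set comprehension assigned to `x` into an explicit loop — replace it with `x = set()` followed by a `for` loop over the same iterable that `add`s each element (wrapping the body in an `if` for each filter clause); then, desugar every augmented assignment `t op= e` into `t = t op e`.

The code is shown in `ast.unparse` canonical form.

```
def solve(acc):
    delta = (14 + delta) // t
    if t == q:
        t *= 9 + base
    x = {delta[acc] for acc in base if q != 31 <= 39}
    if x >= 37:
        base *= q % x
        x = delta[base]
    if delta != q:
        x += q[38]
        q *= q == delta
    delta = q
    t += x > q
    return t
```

Transformed code:
def solve(acc):
    delta = (14 + delta) // t
    if t == q:
        t = t * (9 + base)
    x = set()
    for acc in base:
        if q != 31 <= 39:
            x.add(delta[acc])
    if x >= 37:
        base = base * (q % x)
        x = delta[base]
    if delta != q:
        x = x + q[38]
        q = q * (q == delta)
    delta = q
    t = t + (x > q)
    return t

7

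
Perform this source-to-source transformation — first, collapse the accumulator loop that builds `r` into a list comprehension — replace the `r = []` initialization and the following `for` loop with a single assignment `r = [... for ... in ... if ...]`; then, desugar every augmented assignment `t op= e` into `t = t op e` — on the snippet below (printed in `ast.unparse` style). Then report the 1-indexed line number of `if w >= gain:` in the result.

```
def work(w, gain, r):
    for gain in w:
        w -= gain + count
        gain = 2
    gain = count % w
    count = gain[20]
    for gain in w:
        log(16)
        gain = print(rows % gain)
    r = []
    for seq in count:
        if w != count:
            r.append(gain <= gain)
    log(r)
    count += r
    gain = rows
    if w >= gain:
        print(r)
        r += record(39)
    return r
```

14

Transformed code:
def work(w, gain, r):
    for gain in w:
        w = w - (gain + count)
        gain = 2
    gain = count % w
    count = gain[20]
    for gain in w:
        log(16)
        gain = print(rows % gain)
    r = [gain <= gain for seq in count if w != count]
    log(r)
    count = count + r
    gain = rows
    if w >= gain:
        print(r)
        r = r + record(39)
    return r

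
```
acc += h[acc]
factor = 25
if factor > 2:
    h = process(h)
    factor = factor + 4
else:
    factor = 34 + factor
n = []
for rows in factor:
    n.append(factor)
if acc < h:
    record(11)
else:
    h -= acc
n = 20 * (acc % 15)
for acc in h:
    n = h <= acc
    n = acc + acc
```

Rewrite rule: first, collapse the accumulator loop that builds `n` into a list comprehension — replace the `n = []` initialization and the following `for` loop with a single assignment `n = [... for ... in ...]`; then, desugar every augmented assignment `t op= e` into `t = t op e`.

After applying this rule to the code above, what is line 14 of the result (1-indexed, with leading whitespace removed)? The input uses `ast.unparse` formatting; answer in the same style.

for acc in h:

Transformed code:
acc = acc + h[acc]
factor = 25
if factor > 2:
    h = process(h)
    factor = factor + 4
else:
    factor = 34 + factor
n = [factor for rows in factor]
if acc < h:
    record(11)
else:
    h = h - acc
n = 20 * (acc % 15)
for acc in h:
    n = h <= acc
    n = acc + acc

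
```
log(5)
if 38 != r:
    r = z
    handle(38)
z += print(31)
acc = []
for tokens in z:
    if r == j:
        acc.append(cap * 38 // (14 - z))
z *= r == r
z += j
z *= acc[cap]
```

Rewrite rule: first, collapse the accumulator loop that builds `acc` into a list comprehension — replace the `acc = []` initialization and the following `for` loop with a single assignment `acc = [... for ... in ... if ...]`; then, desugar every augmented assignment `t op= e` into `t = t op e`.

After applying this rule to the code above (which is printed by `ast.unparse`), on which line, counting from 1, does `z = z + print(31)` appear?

5

Transformed code:
log(5)
if 38 != r:
    r = z
    handle(38)
z = z + print(31)
acc = [cap * 38 // (14 - z) for tokens in z if r == j]
z = z * (r == r)
z = z + j
z = z * acc[cap]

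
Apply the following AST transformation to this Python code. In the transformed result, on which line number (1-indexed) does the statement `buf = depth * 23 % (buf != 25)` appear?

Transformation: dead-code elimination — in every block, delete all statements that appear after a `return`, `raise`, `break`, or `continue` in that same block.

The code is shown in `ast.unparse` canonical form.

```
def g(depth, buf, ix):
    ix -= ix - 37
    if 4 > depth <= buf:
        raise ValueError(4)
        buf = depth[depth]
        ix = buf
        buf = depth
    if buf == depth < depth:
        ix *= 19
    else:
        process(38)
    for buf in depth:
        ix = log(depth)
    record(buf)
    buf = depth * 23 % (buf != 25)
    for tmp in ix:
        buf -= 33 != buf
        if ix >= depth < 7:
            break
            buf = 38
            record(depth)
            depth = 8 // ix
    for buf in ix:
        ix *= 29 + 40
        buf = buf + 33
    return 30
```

12

Transformed code:
def g(depth, buf, ix):
    ix -= ix - 37
    if 4 > depth <= buf:
        raise ValueError(4)
    if buf == depth < depth:
        ix *= 19
    else:
        process(38)
    for buf in depth:
        ix = log(depth)
    record(buf)
    buf = depth * 23 % (buf != 25)
    for tmp in ix:
        buf -= 33 != buf
        if ix >= depth < 7:
            break
    for buf in ix:
        ix *= 29 + 40
        buf = buf + 33
    return 30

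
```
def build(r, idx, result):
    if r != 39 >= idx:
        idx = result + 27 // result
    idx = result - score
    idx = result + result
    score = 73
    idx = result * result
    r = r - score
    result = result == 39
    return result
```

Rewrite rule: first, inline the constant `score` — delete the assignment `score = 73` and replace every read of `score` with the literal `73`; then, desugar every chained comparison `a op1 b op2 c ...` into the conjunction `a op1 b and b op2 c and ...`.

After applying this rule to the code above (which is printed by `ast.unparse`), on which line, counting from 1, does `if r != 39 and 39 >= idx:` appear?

Transformed code:
def build(r, idx, result):
    if r != 39 and 39 >= idx:
        idx = result + 27 // result
    idx = result - 73
    idx = result + result
    idx = result * result
    r = r - 73
    result = result == 39
    return result

2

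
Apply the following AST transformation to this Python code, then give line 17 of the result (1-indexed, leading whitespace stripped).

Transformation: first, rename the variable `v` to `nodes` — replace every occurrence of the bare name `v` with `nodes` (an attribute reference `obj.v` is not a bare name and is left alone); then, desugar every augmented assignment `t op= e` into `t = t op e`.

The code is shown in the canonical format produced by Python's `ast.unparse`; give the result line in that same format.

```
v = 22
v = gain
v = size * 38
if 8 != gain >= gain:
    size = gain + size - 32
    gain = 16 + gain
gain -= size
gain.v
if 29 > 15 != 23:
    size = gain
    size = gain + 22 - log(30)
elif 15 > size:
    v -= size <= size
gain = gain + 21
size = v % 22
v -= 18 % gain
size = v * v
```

size = nodes * nodes

Transformed code:
nodes = 22
nodes = gain
nodes = size * 38
if 8 != gain >= gain:
    size = gain + size - 32
    gain = 16 + gain
gain = gain - size
gain.v
if 29 > 15 != 23:
    size = gain
    size = gain + 22 - log(30)
elif 15 > size:
    nodes = nodes - (size <= size)
gain = gain + 21
size = nodes % 22
nodes = nodes - 18 % gain
size = nodes * nodes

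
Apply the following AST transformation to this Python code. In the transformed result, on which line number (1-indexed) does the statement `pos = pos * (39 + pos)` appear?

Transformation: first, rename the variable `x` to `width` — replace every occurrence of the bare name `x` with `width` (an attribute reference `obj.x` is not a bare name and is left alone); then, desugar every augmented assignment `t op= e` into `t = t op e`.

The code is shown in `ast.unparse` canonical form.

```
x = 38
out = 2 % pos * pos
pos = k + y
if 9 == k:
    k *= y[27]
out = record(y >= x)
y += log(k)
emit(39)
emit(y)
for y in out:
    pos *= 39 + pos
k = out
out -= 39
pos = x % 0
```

Transformed code:
width = 38
out = 2 % pos * pos
pos = k + y
if 9 == k:
    k = k * y[27]
out = record(y >= width)
y = y + log(k)
emit(39)
emit(y)
for y in out:
    pos = pos * (39 + pos)
k = out
out = out - 39
pos = width % 0

11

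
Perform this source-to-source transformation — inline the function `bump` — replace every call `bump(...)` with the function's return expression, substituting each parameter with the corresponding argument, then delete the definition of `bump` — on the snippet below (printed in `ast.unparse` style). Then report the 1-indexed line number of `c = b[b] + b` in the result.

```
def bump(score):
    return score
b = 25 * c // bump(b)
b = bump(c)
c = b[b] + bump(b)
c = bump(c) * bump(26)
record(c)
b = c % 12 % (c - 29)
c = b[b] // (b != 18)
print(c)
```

Transformed code:
b = 25 * c // b
b = c
c = b[b] + b
c = c * 26
record(c)
b = c % 12 % (c - 29)
c = b[b] // (b != 18)
print(c)

3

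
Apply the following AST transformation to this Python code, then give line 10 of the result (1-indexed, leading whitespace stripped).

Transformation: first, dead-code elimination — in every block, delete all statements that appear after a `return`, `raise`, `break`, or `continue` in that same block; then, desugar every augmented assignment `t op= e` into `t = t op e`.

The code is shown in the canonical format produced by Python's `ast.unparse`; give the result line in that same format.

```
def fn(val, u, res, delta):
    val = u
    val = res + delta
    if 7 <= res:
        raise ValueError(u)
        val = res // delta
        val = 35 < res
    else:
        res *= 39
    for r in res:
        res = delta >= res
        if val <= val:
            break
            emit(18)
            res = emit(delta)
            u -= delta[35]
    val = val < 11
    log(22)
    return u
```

if val <= val:

Transformed code:
def fn(val, u, res, delta):
    val = u
    val = res + delta
    if 7 <= res:
        raise ValueError(u)
    else:
        res = res * 39
    for r in res:
        res = delta >= res
        if val <= val:
            break
    val = val < 11
    log(22)
    return u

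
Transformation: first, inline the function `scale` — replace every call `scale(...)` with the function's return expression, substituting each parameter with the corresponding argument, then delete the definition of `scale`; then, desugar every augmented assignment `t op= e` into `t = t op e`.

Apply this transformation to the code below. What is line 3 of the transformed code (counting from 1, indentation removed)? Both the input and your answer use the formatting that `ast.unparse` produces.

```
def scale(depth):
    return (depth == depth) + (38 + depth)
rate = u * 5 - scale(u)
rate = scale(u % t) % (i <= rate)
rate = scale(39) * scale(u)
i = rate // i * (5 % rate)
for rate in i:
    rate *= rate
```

rate = ((39 == 39) + (38 + 39)) * ((u == u) + (38 + u))

Transformed code:
rate = u * 5 - ((u == u) + (38 + u))
rate = ((u % t == u % t) + (38 + u % t)) % (i <= rate)
rate = ((39 == 39) + (38 + 39)) * ((u == u) + (38 + u))
i = rate // i * (5 % rate)
for rate in i:
    rate = rate * rate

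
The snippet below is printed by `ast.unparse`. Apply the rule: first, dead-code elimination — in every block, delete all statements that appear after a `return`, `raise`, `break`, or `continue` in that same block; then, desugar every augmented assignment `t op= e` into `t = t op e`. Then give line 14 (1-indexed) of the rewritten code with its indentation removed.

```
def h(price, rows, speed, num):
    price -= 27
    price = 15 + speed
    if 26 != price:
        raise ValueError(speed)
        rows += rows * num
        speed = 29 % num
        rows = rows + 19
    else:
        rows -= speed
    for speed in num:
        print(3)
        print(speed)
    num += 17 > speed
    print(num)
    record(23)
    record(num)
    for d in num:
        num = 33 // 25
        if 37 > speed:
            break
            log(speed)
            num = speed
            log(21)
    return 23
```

record(num)

Transformed code:
def h(price, rows, speed, num):
    price = price - 27
    price = 15 + speed
    if 26 != price:
        raise ValueError(speed)
    else:
        rows = rows - speed
    for speed in num:
        print(3)
        print(speed)
    num = num + (17 > speed)
    print(num)
    record(23)
    record(num)
    for d in num:
        num = 33 // 25
        if 37 > speed:
            break
    return 23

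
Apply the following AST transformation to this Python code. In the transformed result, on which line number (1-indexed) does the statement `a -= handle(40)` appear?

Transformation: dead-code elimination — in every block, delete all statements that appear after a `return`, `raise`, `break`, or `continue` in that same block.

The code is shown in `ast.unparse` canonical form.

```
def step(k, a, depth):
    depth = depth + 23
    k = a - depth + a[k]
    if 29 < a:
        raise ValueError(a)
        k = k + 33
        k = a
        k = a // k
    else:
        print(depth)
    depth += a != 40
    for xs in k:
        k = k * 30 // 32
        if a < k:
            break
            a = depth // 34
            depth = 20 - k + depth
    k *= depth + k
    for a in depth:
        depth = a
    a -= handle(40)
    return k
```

16

Transformed code:
def step(k, a, depth):
    depth = depth + 23
    k = a - depth + a[k]
    if 29 < a:
        raise ValueError(a)
    else:
        print(depth)
    depth += a != 40
    for xs in k:
        k = k * 30 // 32
        if a < k:
            break
    k *= depth + k
    for a in depth:
        depth = a
    a -= handle(40)
    return k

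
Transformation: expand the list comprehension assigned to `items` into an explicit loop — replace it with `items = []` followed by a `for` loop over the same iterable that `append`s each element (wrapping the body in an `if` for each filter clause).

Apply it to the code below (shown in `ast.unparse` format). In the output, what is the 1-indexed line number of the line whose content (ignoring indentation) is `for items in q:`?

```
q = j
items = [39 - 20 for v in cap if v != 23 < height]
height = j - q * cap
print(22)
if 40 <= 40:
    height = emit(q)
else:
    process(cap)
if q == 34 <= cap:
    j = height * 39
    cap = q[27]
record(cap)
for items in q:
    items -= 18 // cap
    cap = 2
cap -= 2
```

16

Transformed code:
q = j
items = []
for v in cap:
    if v != 23 < height:
        items.append(39 - 20)
height = j - q * cap
print(22)
if 40 <= 40:
    height = emit(q)
else:
    process(cap)
if q == 34 <= cap:
    j = height * 39
    cap = q[27]
record(cap)
for items in q:
    items -= 18 // cap
    cap = 2
cap -= 2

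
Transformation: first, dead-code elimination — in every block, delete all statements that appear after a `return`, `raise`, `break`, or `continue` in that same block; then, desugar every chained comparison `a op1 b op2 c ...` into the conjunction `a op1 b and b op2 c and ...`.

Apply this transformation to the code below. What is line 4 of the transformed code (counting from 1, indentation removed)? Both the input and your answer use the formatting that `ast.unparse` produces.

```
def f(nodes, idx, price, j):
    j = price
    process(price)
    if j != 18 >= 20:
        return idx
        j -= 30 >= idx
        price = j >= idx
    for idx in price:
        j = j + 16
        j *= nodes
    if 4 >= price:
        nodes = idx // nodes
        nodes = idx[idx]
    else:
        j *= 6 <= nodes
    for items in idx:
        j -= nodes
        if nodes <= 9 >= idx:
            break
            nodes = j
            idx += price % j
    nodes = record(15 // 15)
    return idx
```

if j != 18 and 18 >= 20:

Transformed code:
def f(nodes, idx, price, j):
    j = price
    process(price)
    if j != 18 and 18 >= 20:
        return idx
    for idx in price:
        j = j + 16
        j *= nodes
    if 4 >= price:
        nodes = idx // nodes
        nodes = idx[idx]
    else:
        j *= 6 <= nodes
    for items in idx:
        j -= nodes
        if nodes <= 9 and 9 >= idx:
            break
    nodes = record(15 // 15)
    return idx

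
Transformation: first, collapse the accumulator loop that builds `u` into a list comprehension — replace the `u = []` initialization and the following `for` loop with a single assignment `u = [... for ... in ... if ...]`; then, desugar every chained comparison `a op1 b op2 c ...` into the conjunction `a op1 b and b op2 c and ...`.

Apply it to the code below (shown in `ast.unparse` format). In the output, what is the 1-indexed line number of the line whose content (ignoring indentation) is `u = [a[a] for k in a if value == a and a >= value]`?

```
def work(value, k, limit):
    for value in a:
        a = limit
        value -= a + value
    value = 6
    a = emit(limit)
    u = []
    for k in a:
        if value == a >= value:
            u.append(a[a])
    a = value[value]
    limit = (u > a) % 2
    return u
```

Transformed code:
def work(value, k, limit):
    for value in a:
        a = limit
        value -= a + value
    value = 6
    a = emit(limit)
    u = [a[a] for k in a if value == a and a >= value]
    a = value[value]
    limit = (u > a) % 2
    return u

7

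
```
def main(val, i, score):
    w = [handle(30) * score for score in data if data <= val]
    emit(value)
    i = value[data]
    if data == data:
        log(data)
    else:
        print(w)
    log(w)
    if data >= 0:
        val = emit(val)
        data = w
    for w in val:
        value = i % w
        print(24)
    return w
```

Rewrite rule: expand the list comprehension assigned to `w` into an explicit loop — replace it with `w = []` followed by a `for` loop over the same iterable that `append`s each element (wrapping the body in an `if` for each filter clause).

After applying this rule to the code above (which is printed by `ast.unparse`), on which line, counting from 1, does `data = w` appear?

15

Transformed code:
def main(val, i, score):
    w = []
    for score in data:
        if data <= val:
            w.append(handle(30) * score)
    emit(value)
    i = value[data]
    if data == data:
        log(data)
    else:
        print(w)
    log(w)
    if data >= 0:
        val = emit(val)
        data = w
    for w in val:
        value = i % w
        print(24)
    return w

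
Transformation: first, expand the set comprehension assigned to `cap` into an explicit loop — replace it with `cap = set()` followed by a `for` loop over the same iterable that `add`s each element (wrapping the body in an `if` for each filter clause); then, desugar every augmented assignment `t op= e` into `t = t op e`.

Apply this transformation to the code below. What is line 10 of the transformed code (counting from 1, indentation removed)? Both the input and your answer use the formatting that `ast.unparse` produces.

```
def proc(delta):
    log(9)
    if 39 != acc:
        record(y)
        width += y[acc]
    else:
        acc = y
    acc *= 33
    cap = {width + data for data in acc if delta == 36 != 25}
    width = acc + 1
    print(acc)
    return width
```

Transformed code:
def proc(delta):
    log(9)
    if 39 != acc:
        record(y)
        width = width + y[acc]
    else:
        acc = y
    acc = acc * 33
    cap = set()
    for data in acc:
        if delta == 36 != 25:
            cap.add(width + data)
    width = acc + 1
    print(acc)
    return width

for data in acc:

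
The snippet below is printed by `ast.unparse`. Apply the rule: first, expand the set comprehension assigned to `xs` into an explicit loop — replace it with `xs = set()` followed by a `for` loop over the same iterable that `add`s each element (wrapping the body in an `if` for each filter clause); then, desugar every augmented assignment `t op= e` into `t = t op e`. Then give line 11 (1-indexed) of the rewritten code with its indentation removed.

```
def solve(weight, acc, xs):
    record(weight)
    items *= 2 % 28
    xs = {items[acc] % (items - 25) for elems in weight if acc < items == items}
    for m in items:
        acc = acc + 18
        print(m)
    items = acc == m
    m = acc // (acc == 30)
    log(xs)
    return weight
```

items = acc == m

Transformed code:
def solve(weight, acc, xs):
    record(weight)
    items = items * (2 % 28)
    xs = set()
    for elems in weight:
        if acc < items == items:
            xs.add(items[acc] % (items - 25))
    for m in items:
        acc = acc + 18
        print(m)
    items = acc == m
    m = acc // (acc == 30)
    log(xs)
    return weight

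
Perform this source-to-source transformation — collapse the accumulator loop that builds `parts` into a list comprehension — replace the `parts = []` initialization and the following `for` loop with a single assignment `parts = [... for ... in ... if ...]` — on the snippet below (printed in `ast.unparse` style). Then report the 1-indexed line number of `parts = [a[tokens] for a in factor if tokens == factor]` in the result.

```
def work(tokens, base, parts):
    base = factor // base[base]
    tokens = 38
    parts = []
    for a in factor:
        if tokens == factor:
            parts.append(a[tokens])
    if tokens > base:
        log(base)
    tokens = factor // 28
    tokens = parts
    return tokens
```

Transformed code:
def work(tokens, base, parts):
    base = factor // base[base]
    tokens = 38
    parts = [a[tokens] for a in factor if tokens == factor]
    if tokens > base:
        log(base)
    tokens = factor // 28
    tokens = parts
    return tokens

4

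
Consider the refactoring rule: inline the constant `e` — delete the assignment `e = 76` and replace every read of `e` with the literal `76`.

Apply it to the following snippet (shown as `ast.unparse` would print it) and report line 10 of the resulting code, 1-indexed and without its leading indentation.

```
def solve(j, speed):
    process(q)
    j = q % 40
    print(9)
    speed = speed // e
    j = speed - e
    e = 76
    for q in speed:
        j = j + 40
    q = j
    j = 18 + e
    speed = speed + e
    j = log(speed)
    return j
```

Transformed code:
def solve(j, speed):
    process(q)
    j = q % 40
    print(9)
    speed = speed // 76
    j = speed - 76
    for q in speed:
        j = j + 40
    q = j
    j = 18 + 76
    speed = speed + 76
    j = log(speed)
    return j

j = 18 + 76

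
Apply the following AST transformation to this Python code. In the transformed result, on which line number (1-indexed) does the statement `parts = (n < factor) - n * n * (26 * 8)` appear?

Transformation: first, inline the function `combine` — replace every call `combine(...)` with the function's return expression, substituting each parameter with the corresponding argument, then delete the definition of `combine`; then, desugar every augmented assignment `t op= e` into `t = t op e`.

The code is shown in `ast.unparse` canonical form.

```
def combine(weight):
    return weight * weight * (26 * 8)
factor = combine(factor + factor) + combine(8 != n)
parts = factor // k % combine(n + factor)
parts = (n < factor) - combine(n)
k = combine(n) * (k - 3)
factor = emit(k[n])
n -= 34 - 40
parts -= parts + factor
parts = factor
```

Transformed code:
factor = (factor + factor) * (factor + factor) * (26 * 8) + (8 != n) * (8 != n) * (26 * 8)
parts = factor // k % ((n + factor) * (n + factor) * (26 * 8))
parts = (n < factor) - n * n * (26 * 8)
k = n * n * (26 * 8) * (k - 3)
factor = emit(k[n])
n = n - (34 - 40)
parts = parts - (parts + factor)
parts = factor

3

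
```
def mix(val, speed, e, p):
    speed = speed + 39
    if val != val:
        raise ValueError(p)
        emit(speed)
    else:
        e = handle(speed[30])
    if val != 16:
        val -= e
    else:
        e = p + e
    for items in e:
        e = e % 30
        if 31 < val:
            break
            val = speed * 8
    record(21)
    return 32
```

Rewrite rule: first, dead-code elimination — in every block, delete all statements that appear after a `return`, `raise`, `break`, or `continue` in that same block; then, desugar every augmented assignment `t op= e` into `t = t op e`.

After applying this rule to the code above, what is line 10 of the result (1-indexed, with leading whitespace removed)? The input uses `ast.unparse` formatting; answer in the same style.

e = p + e

Transformed code:
def mix(val, speed, e, p):
    speed = speed + 39
    if val != val:
        raise ValueError(p)
    else:
        e = handle(speed[30])
    if val != 16:
        val = val - e
    else:
        e = p + e
    for items in e:
        e = e % 30
        if 31 < val:
            break
    record(21)
    return 32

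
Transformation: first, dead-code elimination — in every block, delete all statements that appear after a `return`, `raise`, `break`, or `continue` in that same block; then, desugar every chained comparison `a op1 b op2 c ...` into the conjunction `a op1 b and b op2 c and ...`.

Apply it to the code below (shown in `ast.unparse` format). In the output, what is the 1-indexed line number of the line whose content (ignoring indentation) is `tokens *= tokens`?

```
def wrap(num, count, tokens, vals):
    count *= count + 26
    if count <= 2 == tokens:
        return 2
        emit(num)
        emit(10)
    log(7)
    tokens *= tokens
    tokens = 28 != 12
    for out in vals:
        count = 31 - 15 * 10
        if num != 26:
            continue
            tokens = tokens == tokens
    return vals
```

6

Transformed code:
def wrap(num, count, tokens, vals):
    count *= count + 26
    if count <= 2 and 2 == tokens:
        return 2
    log(7)
    tokens *= tokens
    tokens = 28 != 12
    for out in vals:
        count = 31 - 15 * 10
        if num != 26:
            continue
    return vals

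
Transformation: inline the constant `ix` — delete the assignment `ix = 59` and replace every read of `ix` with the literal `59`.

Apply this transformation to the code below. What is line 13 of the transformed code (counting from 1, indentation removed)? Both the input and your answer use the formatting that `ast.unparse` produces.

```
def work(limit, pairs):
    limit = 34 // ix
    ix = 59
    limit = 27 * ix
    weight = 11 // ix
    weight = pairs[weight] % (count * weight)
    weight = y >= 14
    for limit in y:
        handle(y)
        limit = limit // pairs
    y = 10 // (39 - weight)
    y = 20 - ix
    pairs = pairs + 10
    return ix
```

Transformed code:
def work(limit, pairs):
    limit = 34 // 59
    limit = 27 * 59
    weight = 11 // 59
    weight = pairs[weight] % (count * weight)
    weight = y >= 14
    for limit in y:
        handle(y)
        limit = limit // pairs
    y = 10 // (39 - weight)
    y = 20 - 59
    pairs = pairs + 10
    return 59

return 59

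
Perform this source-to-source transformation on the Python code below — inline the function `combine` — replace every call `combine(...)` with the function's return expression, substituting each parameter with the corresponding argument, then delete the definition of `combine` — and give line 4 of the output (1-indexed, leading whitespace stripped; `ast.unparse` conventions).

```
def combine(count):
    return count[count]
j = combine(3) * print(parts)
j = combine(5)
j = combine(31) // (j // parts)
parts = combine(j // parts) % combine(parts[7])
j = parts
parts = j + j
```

parts = (j // parts)[j // parts] % parts[7][parts[7]]

Transformed code:
j = 3[3] * print(parts)
j = 5[5]
j = 31[31] // (j // parts)
parts = (j // parts)[j // parts] % parts[7][parts[7]]
j = parts
parts = j + j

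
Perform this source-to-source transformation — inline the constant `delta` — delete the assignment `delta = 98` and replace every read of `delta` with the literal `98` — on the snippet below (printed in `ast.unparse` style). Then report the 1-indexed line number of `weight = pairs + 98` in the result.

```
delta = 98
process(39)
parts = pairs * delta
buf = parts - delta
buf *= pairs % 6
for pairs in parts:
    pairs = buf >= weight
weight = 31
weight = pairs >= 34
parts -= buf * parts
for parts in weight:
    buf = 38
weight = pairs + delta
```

Transformed code:
process(39)
parts = pairs * 98
buf = parts - 98
buf *= pairs % 6
for pairs in parts:
    pairs = buf >= weight
weight = 31
weight = pairs >= 34
parts -= buf * parts
for parts in weight:
    buf = 38
weight = pairs + 98

12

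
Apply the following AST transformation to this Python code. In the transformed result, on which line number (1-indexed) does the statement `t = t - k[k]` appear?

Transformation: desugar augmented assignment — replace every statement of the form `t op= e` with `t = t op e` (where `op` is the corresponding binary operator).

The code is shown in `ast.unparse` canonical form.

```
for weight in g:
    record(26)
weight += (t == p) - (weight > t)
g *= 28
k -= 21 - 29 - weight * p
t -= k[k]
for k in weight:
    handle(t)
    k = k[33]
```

6

Transformed code:
for weight in g:
    record(26)
weight = weight + ((t == p) - (weight > t))
g = g * 28
k = k - (21 - 29 - weight * p)
t = t - k[k]
for k in weight:
    handle(t)
    k = k[33]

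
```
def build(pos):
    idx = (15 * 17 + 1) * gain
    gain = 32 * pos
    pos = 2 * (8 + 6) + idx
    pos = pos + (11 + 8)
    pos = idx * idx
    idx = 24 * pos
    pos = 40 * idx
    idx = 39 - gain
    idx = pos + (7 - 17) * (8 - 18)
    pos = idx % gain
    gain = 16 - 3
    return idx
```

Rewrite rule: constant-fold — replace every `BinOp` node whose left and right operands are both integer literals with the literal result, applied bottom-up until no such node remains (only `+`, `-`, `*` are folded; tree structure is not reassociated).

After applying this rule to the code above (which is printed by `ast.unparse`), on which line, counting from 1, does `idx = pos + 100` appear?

Transformed code:
def build(pos):
    idx = 256 * gain
    gain = 32 * pos
    pos = 28 + idx
    pos = pos + 19
    pos = idx * idx
    idx = 24 * pos
    pos = 40 * idx
    idx = 39 - gain
    idx = pos + 100
    pos = idx % gain
    gain = 13
    return idx

10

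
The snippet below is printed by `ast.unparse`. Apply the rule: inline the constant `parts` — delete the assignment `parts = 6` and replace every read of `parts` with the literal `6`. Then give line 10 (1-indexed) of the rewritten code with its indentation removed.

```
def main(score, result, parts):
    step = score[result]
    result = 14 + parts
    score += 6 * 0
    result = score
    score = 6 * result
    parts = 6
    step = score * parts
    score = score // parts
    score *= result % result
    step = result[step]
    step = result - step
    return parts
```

Transformed code:
def main(score, result, parts):
    step = score[result]
    result = 14 + 6
    score += 6 * 0
    result = score
    score = 6 * result
    step = score * 6
    score = score // 6
    score *= result % result
    step = result[step]
    step = result - step
    return 6

step = result[step]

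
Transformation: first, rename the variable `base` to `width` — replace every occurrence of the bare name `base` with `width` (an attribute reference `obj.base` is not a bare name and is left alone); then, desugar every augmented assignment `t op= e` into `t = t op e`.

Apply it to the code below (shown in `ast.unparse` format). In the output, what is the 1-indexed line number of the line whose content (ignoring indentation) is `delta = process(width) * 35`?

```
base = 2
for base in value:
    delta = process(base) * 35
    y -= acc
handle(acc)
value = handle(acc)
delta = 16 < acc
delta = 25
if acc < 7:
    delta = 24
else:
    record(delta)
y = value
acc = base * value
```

Transformed code:
width = 2
for width in value:
    delta = process(width) * 35
    y = y - acc
handle(acc)
value = handle(acc)
delta = 16 < acc
delta = 25
if acc < 7:
    delta = 24
else:
    record(delta)
y = value
acc = width * value

3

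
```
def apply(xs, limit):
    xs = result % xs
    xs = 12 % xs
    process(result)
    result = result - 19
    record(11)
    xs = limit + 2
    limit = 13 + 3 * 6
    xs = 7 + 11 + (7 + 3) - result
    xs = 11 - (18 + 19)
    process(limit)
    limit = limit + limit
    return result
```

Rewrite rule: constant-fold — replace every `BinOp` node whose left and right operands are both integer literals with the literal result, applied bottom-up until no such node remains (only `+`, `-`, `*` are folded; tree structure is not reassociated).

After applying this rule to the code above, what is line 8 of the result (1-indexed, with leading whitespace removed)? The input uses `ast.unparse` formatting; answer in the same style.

limit = 31

Transformed code:
def apply(xs, limit):
    xs = result % xs
    xs = 12 % xs
    process(result)
    result = result - 19
    record(11)
    xs = limit + 2
    limit = 31
    xs = 28 - result
    xs = -26
    process(limit)
    limit = limit + limit
    return result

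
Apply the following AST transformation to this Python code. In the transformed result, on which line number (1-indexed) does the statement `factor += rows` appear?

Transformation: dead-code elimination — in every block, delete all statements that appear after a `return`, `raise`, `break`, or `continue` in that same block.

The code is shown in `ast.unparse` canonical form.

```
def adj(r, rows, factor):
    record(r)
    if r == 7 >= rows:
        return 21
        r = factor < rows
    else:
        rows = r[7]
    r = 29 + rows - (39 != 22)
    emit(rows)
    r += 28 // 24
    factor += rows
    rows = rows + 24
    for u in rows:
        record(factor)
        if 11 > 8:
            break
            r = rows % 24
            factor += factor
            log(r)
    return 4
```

Transformed code:
def adj(r, rows, factor):
    record(r)
    if r == 7 >= rows:
        return 21
    else:
        rows = r[7]
    r = 29 + rows - (39 != 22)
    emit(rows)
    r += 28 // 24
    factor += rows
    rows = rows + 24
    for u in rows:
        record(factor)
        if 11 > 8:
            break
    return 4

10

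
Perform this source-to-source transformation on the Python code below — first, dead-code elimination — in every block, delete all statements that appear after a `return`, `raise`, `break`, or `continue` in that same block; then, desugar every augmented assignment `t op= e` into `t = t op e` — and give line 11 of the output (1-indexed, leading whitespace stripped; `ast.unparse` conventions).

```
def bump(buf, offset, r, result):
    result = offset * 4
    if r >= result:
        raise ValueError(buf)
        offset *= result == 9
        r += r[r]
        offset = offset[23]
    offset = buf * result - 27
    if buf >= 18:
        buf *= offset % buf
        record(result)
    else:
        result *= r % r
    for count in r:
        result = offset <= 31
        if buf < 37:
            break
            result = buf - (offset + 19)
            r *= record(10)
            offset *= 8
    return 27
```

Transformed code:
def bump(buf, offset, r, result):
    result = offset * 4
    if r >= result:
        raise ValueError(buf)
    offset = buf * result - 27
    if buf >= 18:
        buf = buf * (offset % buf)
        record(result)
    else:
        result = result * (r % r)
    for count in r:
        result = offset <= 31
        if buf < 37:
            break
    return 27

for count in r:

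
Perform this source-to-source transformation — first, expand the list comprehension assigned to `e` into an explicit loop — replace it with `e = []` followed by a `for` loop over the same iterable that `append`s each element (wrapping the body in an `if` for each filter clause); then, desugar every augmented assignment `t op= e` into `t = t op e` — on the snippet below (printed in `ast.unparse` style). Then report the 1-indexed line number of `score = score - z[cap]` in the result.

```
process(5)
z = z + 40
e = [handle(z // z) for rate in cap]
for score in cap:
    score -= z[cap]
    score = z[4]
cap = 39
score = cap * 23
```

7

Transformed code:
process(5)
z = z + 40
e = []
for rate in cap:
    e.append(handle(z // z))
for score in cap:
    score = score - z[cap]
    score = z[4]
cap = 39
score = cap * 23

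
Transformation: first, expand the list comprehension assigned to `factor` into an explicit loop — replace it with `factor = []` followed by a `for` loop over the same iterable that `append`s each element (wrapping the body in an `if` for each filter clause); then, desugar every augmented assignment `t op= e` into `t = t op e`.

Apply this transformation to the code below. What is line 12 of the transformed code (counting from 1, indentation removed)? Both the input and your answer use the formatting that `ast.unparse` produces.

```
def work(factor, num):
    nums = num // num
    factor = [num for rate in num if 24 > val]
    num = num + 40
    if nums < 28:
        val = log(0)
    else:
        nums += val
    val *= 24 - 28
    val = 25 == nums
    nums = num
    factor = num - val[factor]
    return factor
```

Transformed code:
def work(factor, num):
    nums = num // num
    factor = []
    for rate in num:
        if 24 > val:
            factor.append(num)
    num = num + 40
    if nums < 28:
        val = log(0)
    else:
        nums = nums + val
    val = val * (24 - 28)
    val = 25 == nums
    nums = num
    factor = num - val[factor]
    return factor

val = val * (24 - 28)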